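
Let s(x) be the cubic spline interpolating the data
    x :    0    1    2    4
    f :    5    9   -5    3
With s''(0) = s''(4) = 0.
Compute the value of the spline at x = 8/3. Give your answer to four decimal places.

-8.1304

Put σ_i = s'' at the i-th knot. Here h = (1, 1, 2) and Δ = (4, -14, 4), so the interior equations h_(i-1)·σ_(i-1) + 2(h_(i-1)+h_i)·σ_i + h_i·σ_(i+1) = 6(Δ_i − Δ_(i-1)) read
  1·σ_0 + 4·σ_1 + 1·σ_2 = 6(Δ_1 - Δ_0) = -108
  1·σ_1 + 6·σ_2 + 2·σ_3 = 6(Δ_2 - Δ_1) = 108
Natural end conditions: σ_0 = σ_3 = 0.
Solving: σ_0 = 0, σ_1 = -756/23, σ_2 = 540/23, σ_3 = 0.
On [2, 4], s(x) = -5 - 268/23·(x - 2) + 270/23·(x - 2)² - 45/23·(x - 2)³.
With (x - 2) = 2/3: s(8/3) = -187/23.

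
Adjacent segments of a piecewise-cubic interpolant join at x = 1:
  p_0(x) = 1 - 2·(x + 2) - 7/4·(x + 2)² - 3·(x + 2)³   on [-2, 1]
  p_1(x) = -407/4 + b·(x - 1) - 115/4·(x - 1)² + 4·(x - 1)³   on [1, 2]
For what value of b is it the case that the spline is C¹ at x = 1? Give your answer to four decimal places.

-93.5000

p_0'(x) = -2 - 7/2·(x + 2) - 9·(x + 2)², so p_0'(1) = -187/2. On the right, p_1'(1) = b, so b = -187/2.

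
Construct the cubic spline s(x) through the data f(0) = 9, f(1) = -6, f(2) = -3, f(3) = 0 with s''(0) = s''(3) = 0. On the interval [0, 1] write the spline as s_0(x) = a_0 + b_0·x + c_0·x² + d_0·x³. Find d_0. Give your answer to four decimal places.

Put M_i = s'' at the i-th knot. Here h = (1, 1, 1) and Δ = (-15, 3, 3), so the interior equations h_(i-1)·M_(i-1) + 2(h_(i-1)+h_i)·M_i + h_i·M_(i+1) = 6(Δ_i − Δ_(i-1)) read
  1·M_0 + 4·M_1 + 1·M_2 = 6(Δ_1 - Δ_0) = 108
  1·M_1 + 4·M_2 + 1·M_3 = 6(Δ_2 - Δ_1) = 0
Natural end conditions: M_0 = M_3 = 0.
Hence M_0 = 0, M_1 = 144/5, M_2 = -36/5, M_3 = 0.
On [0, 1], with s_0(x) = a_0 + b_0·x + c_0·x² + d_0·x³: c_0 = M_0/2 = 0, d_0 = (M_1 - M_0)/(6h_0) = 24/5, b_0 = Δ_0 - h_0(2M_0 + M_1)/6 = -99/5.

4.8000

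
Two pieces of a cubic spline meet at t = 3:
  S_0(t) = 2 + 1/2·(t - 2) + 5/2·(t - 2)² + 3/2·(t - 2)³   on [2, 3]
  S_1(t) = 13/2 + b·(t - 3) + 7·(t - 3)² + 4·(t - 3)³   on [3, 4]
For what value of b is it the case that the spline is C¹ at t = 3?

S_0'(t) = 1/2 + 5·(t - 2) + 9/2·(t - 2)², so S_0'(3) = 10. On the right, S_1'(3) = b, so b = 10.

10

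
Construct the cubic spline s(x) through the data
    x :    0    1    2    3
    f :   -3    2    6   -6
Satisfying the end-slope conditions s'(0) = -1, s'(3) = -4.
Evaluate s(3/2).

With σ_i denoting the second derivative at x_i, h_i = 1, 1, 1, and Δ_i = (y_(i+1) − y_i)/h_i = 5, 4, -12:
  1·σ_0 + 4·σ_1 + 1·σ_2 = 6(Δ_1 - Δ_0) = -6
  1·σ_1 + 4·σ_2 + 1·σ_3 = 6(Δ_2 - Δ_1) = -96
Clamped end conditions give two more equations: 2h_0·σ_0 + h_0·σ_1 = 6(Δ_0 - s'(0)) = 36 and h_2·σ_2 + 2h_2·σ_3 = 6(s'(3) - Δ_2) = 48.
Solving: σ_0 = 82/5, σ_1 = 16/5, σ_2 = -176/5, σ_3 = 208/5.
On [1, 2], s(x) = 2 + 44/5·(x - 1) + 8/5·(x - 1)² - 32/5·(x - 1)³.
With (x - 1) = 1/2: s(3/2) = 6.

6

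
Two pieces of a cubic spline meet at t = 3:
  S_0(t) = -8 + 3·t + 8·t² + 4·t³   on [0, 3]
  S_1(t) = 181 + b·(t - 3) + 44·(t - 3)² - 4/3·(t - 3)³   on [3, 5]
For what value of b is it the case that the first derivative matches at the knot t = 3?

159

S_0'(t) = 3 + 16·t + 12·t², so S_0'(3) = 159. On the right, S_1'(3) = b, so b = 159.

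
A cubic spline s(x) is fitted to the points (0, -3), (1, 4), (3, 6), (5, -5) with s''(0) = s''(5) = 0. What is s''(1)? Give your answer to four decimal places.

-4.7727

Let σ_i = s''(x_i). Step sizes h_i = 1, 2, 2; slopes of the chords Δ_i = (y_(i+1) - y_i)/h_i = 7, 1, -11/2.
  1·σ_0 + 6·σ_1 + 2·σ_2 = 6(Δ_1 - Δ_0) = -36
  2·σ_1 + 8·σ_2 + 2·σ_3 = 6(Δ_2 - Δ_1) = -39
Natural end conditions: σ_0 = σ_3 = 0.
Solving the tridiagonal system: σ_0 = 0, σ_1 = -105/22, σ_2 = -81/22, σ_3 = 0.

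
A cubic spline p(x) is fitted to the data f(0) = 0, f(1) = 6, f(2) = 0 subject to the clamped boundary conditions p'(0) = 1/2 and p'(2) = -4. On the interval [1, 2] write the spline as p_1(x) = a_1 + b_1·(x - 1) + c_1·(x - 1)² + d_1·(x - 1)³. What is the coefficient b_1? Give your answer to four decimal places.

Let M_i = p''(x_i). Step sizes h_i = 1, 1; slopes of the chords Δ_i = (y_(i+1) - y_i)/h_i = 6, -6.
  1·M_0 + 4·M_1 + 1·M_2 = 6(Δ_1 - Δ_0) = -72
Clamped end conditions give two more equations: 2h_0·M_0 + h_0·M_1 = 6(Δ_0 - p'(0)) = 33 and h_1·M_1 + 2h_1·M_2 = 6(p'(2) - Δ_1) = 12.
Forward elimination and back-substitution give M_0 = 129/4, M_1 = -63/2, M_2 = 87/4.
On [1, 2], with p_1(x) = a_1 + b_1·(x - 1) + c_1·(x - 1)² + d_1·(x - 1)³: c_1 = M_1/2 = -63/4, d_1 = (M_2 - M_1)/(6h_1) = 71/8, b_1 = Δ_1 - h_1(2M_1 + M_2)/6 = 7/8.

0.8750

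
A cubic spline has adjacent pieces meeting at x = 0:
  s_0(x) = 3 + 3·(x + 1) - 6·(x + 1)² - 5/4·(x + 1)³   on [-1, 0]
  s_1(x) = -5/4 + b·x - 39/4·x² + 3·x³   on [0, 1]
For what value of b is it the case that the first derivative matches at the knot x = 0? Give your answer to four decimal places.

-12.7500

s_0'(x) = 3 - 12·(x + 1) - 15/4·(x + 1)², so s_0'(0) = -51/4. On the right, s_1'(0) = b, so b = -51/4.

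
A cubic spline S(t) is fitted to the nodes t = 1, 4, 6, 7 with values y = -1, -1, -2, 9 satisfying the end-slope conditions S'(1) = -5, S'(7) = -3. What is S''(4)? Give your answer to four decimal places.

-7.5088

Let σ_i = S''(x_i). Step sizes h_i = 3, 2, 1; slopes of the chords Δ_i = (y_(i+1) - y_i)/h_i = 0, -1/2, 11.
  3·σ_0 + 10·σ_1 + 2·σ_2 = 6(Δ_1 - Δ_0) = -3
  2·σ_1 + 6·σ_2 + 1·σ_3 = 6(Δ_2 - Δ_1) = 69
Clamped end conditions give two more equations: 2h_0·σ_0 + h_0·σ_1 = 6(Δ_0 - S'(1)) = 30 and h_2·σ_2 + 2h_2·σ_3 = 6(S'(7) - Δ_2) = -84.
Solving the tridiagonal system: σ_0 = 499/57, σ_1 = -428/57, σ_2 = 1306/57, σ_3 = -3047/57.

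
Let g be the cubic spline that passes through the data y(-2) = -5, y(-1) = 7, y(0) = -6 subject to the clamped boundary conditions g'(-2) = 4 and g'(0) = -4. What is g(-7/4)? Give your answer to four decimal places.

-2.5273

With M_i denoting the second derivative at x_i, h_i = 1, 1, and Δ_i = (y_(i+1) − y_i)/h_i = 12, -13:
  1·M_0 + 4·M_1 + 1·M_2 = 6(Δ_1 - Δ_0) = -150
Clamped end conditions give two more equations: 2h_0·M_0 + h_0·M_1 = 6(Δ_0 - g'(-2)) = 48 and h_1·M_1 + 2h_1·M_2 = 6(g'(0) - Δ_1) = 54.
Hence M_0 = 115/2, M_1 = -67, M_2 = 121/2.
On [-2, -1], g(x) = -5 + 4·(x + 2) + 115/4·(x + 2)² - 83/4·(x + 2)³.
With (x + 2) = 1/4: g(-7/4) = -647/256.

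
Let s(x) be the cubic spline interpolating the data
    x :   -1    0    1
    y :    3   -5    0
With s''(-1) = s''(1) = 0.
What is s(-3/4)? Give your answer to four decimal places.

0.2383

Let M_i = s''(x_i). Step sizes h_i = 1, 1; slopes of the chords Δ_i = (y_(i+1) - y_i)/h_i = -8, 5.
  1·M_0 + 4·M_1 + 1·M_2 = 6(Δ_1 - Δ_0) = 78
Natural end conditions: M_0 = M_2 = 0.
Hence M_0 = 0, M_1 = 39/2, M_2 = 0.
On [-1, 0], s(x) = 3 - 45/4·(x + 1) + 0·(x + 1)² + 13/4·(x + 1)³.
With (x + 1) = 1/4: s(-3/4) = 61/256.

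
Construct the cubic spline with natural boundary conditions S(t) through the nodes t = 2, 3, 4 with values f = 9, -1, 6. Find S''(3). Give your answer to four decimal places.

25.5000

With σ_i denoting the second derivative at x_i, h_i = 1, 1, and Δ_i = (y_(i+1) − y_i)/h_i = -10, 7:
  1·σ_0 + 4·σ_1 + 1·σ_2 = 6(Δ_1 - Δ_0) = 102
Natural end conditions: σ_0 = σ_2 = 0.
Hence σ_0 = 0, σ_1 = 51/2, σ_2 = 0.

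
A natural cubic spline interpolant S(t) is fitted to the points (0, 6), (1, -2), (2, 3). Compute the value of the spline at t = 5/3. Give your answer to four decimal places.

0.3704

Let m_i = S''(x_i). Step sizes h_i = 1, 1; slopes of the chords Δ_i = (y_(i+1) - y_i)/h_i = -8, 5.
  1·m_0 + 4·m_1 + 1·m_2 = 6(Δ_1 - Δ_0) = 78
Natural end conditions: m_0 = m_2 = 0.
Solving the tridiagonal system: m_0 = 0, m_1 = 39/2, m_2 = 0.
On [1, 2], S(t) = -2 - 3/2·(t - 1) + 39/4·(t - 1)² - 13/4·(t - 1)³.
With (t - 1) = 2/3: S(5/3) = 10/27.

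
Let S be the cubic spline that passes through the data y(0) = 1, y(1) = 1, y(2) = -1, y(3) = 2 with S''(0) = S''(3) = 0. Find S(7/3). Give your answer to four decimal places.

Write M_i for S''(x_i). With h_i = 1, 1, 1 and divided differences Δ_i = 0, -2, 3, the continuity of S' gives the tridiagonal system
  1·M_0 + 4·M_1 + 1·M_2 = 6(Δ_1 - Δ_0) = -12
  1·M_1 + 4·M_2 + 1·M_3 = 6(Δ_2 - Δ_1) = 30
Natural end conditions: M_0 = M_3 = 0.
Solving: M_0 = 0, M_1 = -26/5, M_2 = 44/5, M_3 = 0.
On [2, 3], S(x) = -1 + 1/15·(x - 2) + 22/5·(x - 2)² - 22/15·(x - 2)³.
With (x - 2) = 1/3: S(7/3) = -44/81.

-0.5432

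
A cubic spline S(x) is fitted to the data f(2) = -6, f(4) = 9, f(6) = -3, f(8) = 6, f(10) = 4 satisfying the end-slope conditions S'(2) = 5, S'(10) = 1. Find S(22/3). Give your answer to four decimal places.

Put m_i = S'' at the i-th knot. Here h = (2, 2, 2, 2) and Δ = (15/2, -6, 9/2, -1), so the interior equations h_(i-1)·m_(i-1) + 2(h_(i-1)+h_i)·m_i + h_i·m_(i+1) = 6(Δ_i − Δ_(i-1)) read
  2·m_0 + 8·m_1 + 2·m_2 = 6(Δ_1 - Δ_0) = -81
  2·m_1 + 8·m_2 + 2·m_3 = 6(Δ_2 - Δ_1) = 63
  2·m_2 + 8·m_3 + 2·m_4 = 6(Δ_3 - Δ_2) = -33
Clamped end conditions give two more equations: 2h_0·m_0 + h_0·m_1 = 6(Δ_0 - S'(2)) = 15 and h_3·m_3 + 2h_3·m_4 = 6(S'(10) - Δ_3) = 12.
Solving: m_0 = 85/7, m_1 = -235/14, m_2 = 29/2, m_3 = -68/7, m_4 = 55/7.
On [6, 8], S(x) = -3 - 27/14·(x - 6) + 29/4·(x - 6)² - 113/56·(x - 6)³.
With (x - 6) = 4/3: S(22/3) = 479/189.

2.5344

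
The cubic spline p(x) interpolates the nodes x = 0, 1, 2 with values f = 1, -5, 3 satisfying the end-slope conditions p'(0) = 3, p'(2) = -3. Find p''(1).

With M_i denoting the second derivative at x_i, h_i = 1, 1, and Δ_i = (y_(i+1) − y_i)/h_i = -6, 8:
  1·M_0 + 4·M_1 + 1·M_2 = 6(Δ_1 - Δ_0) = 84
Clamped end conditions give two more equations: 2h_0·M_0 + h_0·M_1 = 6(Δ_0 - p'(0)) = -54 and h_1·M_1 + 2h_1·M_2 = 6(p'(2) - Δ_1) = -66.
Hence M_0 = -51, M_1 = 48, M_2 = -57.

48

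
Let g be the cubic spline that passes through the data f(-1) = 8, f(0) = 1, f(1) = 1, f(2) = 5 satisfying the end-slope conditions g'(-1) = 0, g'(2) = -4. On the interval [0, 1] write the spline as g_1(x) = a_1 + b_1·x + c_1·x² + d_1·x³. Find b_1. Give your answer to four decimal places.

Let m_i = g''(x_i). Step sizes h_i = 1, 1, 1; slopes of the chords Δ_i = (y_(i+1) - y_i)/h_i = -7, 0, 4.
  1·m_0 + 4·m_1 + 1·m_2 = 6(Δ_1 - Δ_0) = 42
  1·m_1 + 4·m_2 + 1·m_3 = 6(Δ_2 - Δ_1) = 24
Clamped end conditions give two more equations: 2h_0·m_0 + h_0·m_1 = 6(Δ_0 - g'(-1)) = -42 and h_2·m_2 + 2h_2·m_3 = 6(g'(2) - Δ_2) = -48.
Forward elimination and back-substitution give m_0 = -86/3, m_1 = 46/3, m_2 = 28/3, m_3 = -86/3.
On [0, 1], with g_1(x) = a_1 + b_1·x + c_1·x² + d_1·x³: c_1 = m_1/2 = 23/3, d_1 = (m_2 - m_1)/(6h_1) = -1, b_1 = Δ_1 - h_1(2m_1 + m_2)/6 = -20/3.

-6.6667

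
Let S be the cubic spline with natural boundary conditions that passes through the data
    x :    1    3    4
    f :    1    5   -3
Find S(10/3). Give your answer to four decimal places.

2.9506

Put M_i = S'' at the i-th knot. Here h = (2, 1) and Δ = (2, -8), so the interior equations h_(i-1)·M_(i-1) + 2(h_(i-1)+h_i)·M_i + h_i·M_(i+1) = 6(Δ_i − Δ_(i-1)) read
  2·M_0 + 6·M_1 + 1·M_2 = 6(Δ_1 - Δ_0) = -60
Natural end conditions: M_0 = M_2 = 0.
Solving the tridiagonal system: M_0 = 0, M_1 = -10, M_2 = 0.
On [3, 4], S(x) = 5 - 14/3·(x - 3) - 5·(x - 3)² + 5/3·(x - 3)³.
With (x - 3) = 1/3: S(10/3) = 239/81.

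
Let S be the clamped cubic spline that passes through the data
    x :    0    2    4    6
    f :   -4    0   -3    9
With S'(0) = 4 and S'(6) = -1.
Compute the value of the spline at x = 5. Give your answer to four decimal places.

Let M_i = S''(x_i). Step sizes h_i = 2, 2, 2; slopes of the chords Δ_i = (y_(i+1) - y_i)/h_i = 2, -3/2, 6.
  2·M_0 + 8·M_1 + 2·M_2 = 6(Δ_1 - Δ_0) = -21
  2·M_1 + 8·M_2 + 2·M_3 = 6(Δ_2 - Δ_1) = 45
Clamped end conditions give two more equations: 2h_0·M_0 + h_0·M_1 = 6(Δ_0 - S'(0)) = -12 and h_2·M_2 + 2h_2·M_3 = 6(S'(6) - Δ_2) = -42.
Hence M_0 = -11/30, M_1 = -79/15, M_2 = 164/15, M_3 = -479/30.
On [4, 6], S(x) = -3 + 121/30·(x - 4) + 82/15·(x - 4)² - 269/120·(x - 4)³.
With (x - 4) = 1: S(5) = 511/120.

4.2583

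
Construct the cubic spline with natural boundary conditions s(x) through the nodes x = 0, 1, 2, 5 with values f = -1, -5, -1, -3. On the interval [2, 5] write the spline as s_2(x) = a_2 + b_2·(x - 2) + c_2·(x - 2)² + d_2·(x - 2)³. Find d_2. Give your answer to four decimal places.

Put M_i = s'' at the i-th knot. Here h = (1, 1, 3) and Δ = (-4, 4, -2/3), so the interior equations h_(i-1)·M_(i-1) + 2(h_(i-1)+h_i)·M_i + h_i·M_(i+1) = 6(Δ_i − Δ_(i-1)) read
  1·M_0 + 4·M_1 + 1·M_2 = 6(Δ_1 - Δ_0) = 48
  1·M_1 + 8·M_2 + 3·M_3 = 6(Δ_2 - Δ_1) = -28
Natural end conditions: M_0 = M_3 = 0.
Solving: M_0 = 0, M_1 = 412/31, M_2 = -160/31, M_3 = 0.
On [2, 5], with s_2(x) = a_2 + b_2·(x - 2) + c_2·(x - 2)² + d_2·(x - 2)³: c_2 = M_2/2 = -80/31, d_2 = (M_3 - M_2)/(6h_2) = 80/279, b_2 = Δ_2 - h_2(2M_2 + M_3)/6 = 418/93.

0.2867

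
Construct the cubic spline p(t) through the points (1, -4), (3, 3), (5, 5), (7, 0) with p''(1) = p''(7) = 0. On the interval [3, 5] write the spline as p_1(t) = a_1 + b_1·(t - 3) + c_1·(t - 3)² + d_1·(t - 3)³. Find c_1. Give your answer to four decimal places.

Put m_i = p'' at the i-th knot. Here h = (2, 2, 2) and Δ = (7/2, 1, -5/2), so the interior equations h_(i-1)·m_(i-1) + 2(h_(i-1)+h_i)·m_i + h_i·m_(i+1) = 6(Δ_i − Δ_(i-1)) read
  2·m_0 + 8·m_1 + 2·m_2 = 6(Δ_1 - Δ_0) = -15
  2·m_1 + 8·m_2 + 2·m_3 = 6(Δ_2 - Δ_1) = -21
Natural end conditions: m_0 = m_3 = 0.
Hence m_0 = 0, m_1 = -13/10, m_2 = -23/10, m_3 = 0.
On [3, 5], with p_1(t) = a_1 + b_1·(t - 3) + c_1·(t - 3)² + d_1·(t - 3)³: c_1 = m_1/2 = -13/20, d_1 = (m_2 - m_1)/(6h_1) = -1/12, b_1 = Δ_1 - h_1(2m_1 + m_2)/6 = 79/30.

-0.6500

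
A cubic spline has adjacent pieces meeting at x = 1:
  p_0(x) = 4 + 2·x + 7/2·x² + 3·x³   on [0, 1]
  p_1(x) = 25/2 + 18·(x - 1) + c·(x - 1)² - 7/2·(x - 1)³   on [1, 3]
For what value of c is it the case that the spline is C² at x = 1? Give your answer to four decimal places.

12.5000

p_0''(x) = 7 + 18·x, so p_0''(1) = 25. On the right, p_1''(1) = 2c, so c = 25/2.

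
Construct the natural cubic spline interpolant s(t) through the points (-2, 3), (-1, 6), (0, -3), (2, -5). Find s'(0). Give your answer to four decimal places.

Put m_i = s'' at the i-th knot. Here h = (1, 1, 2) and Δ = (3, -9, -1), so the interior equations h_(i-1)·m_(i-1) + 2(h_(i-1)+h_i)·m_i + h_i·m_(i+1) = 6(Δ_i − Δ_(i-1)) read
  1·m_0 + 4·m_1 + 1·m_2 = 6(Δ_1 - Δ_0) = -72
  1·m_1 + 6·m_2 + 2·m_3 = 6(Δ_2 - Δ_1) = 48
Natural end conditions: m_0 = m_3 = 0.
Solving the tridiagonal system: m_0 = 0, m_1 = -480/23, m_2 = 264/23, m_3 = 0.
On [0, 2], s'(t) = b_2 + 2c_2·t + 3d_2·t² with b_2 = Δ_2 - h_2(2m_2 + m_3)/6 = -199/23, c_2 = m_2/2 = 132/23, d_2 = (m_3 - m_2)/(6h_2) = -22/23. So s'(0) = -199/23.

-8.6522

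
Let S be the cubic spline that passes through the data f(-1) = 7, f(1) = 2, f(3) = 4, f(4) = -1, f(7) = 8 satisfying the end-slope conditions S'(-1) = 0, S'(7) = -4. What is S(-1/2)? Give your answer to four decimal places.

Put M_i = S'' at the i-th knot. Here h = (2, 2, 1, 3) and Δ = (-5/2, 1, -5, 3), so the interior equations h_(i-1)·M_(i-1) + 2(h_(i-1)+h_i)·M_i + h_i·M_(i+1) = 6(Δ_i − Δ_(i-1)) read
  2·M_0 + 8·M_1 + 2·M_2 = 6(Δ_1 - Δ_0) = 21
  2·M_1 + 6·M_2 + 1·M_3 = 6(Δ_2 - Δ_1) = -36
  1·M_2 + 8·M_3 + 3·M_4 = 6(Δ_3 - Δ_2) = 48
Clamped end conditions give two more equations: 2h_0·M_0 + h_0·M_1 = 6(Δ_0 - S'(-1)) = -15 and h_3·M_3 + 2h_3·M_4 = 6(S'(7) - Δ_3) = -42.
Hence M_0 = -1163/160, M_1 = 563/80, M_2 = -1661/160, M_3 = 977/80, M_4 = -2097/160.
On [-1, 1], S(x) = 7 + 0·(x + 1) - 1163/320·(x + 1)² + 763/640·(x + 1)³.
With (x + 1) = 1/2: S(-1/2) = 31951/5120.

6.2404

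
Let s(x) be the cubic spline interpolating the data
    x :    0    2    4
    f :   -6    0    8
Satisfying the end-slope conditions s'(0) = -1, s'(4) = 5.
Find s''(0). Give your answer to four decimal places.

Write M_i for s''(x_i). With h_i = 2, 2 and divided differences Δ_i = 3, 4, the continuity of s' gives the tridiagonal system
  2·M_0 + 8·M_1 + 2·M_2 = 6(Δ_1 - Δ_0) = 6
Clamped end conditions give two more equations: 2h_0·M_0 + h_0·M_1 = 6(Δ_0 - s'(0)) = 24 and h_1·M_1 + 2h_1·M_2 = 6(s'(4) - Δ_1) = 6.
Hence M_0 = 27/4, M_1 = -3/2, M_2 = 9/4.

6.7500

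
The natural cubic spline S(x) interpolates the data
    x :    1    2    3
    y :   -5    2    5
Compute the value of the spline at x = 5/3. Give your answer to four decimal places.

Let σ_i = S''(x_i). Step sizes h_i = 1, 1; slopes of the chords Δ_i = (y_(i+1) - y_i)/h_i = 7, 3.
  1·σ_0 + 4·σ_1 + 1·σ_2 = 6(Δ_1 - Δ_0) = -24
Natural end conditions: σ_0 = σ_2 = 0.
Forward elimination and back-substitution give σ_0 = 0, σ_1 = -6, σ_2 = 0.
On [1, 2], S(x) = -5 + 8·(x - 1) + 0·(x - 1)² - 1·(x - 1)³.
With (x - 1) = 2/3: S(5/3) = 1/27.

0.0370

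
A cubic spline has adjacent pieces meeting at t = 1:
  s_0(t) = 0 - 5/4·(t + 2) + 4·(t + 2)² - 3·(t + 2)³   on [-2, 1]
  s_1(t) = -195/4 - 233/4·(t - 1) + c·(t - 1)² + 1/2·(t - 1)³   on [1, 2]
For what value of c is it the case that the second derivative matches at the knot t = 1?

-23

s_0''(t) = 8 - 18·(t + 2), so s_0''(1) = -46. On the right, s_1''(1) = 2c, so c = -23.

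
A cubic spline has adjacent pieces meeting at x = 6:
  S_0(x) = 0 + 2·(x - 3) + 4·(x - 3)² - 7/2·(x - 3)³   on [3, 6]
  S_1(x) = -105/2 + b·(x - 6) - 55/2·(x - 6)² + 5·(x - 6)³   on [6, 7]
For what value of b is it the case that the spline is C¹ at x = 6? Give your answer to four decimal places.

S_0'(x) = 2 + 8·(x - 3) - 21/2·(x - 3)², so S_0'(6) = -137/2. On the right, S_1'(6) = b, so b = -137/2.

-68.5000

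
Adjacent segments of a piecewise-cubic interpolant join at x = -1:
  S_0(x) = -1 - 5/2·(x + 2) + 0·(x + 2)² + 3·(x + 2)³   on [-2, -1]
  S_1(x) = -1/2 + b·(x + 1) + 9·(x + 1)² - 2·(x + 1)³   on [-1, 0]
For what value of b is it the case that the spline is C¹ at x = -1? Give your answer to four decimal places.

S_0'(x) = -5/2 + 0·(x + 2) + 9·(x + 2)², so S_0'(-1) = 13/2. On the right, S_1'(-1) = b, so b = 13/2.

6.5000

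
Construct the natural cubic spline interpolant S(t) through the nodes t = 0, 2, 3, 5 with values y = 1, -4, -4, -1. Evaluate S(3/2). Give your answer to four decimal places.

Put M_i = S'' at the i-th knot. Here h = (2, 1, 2) and Δ = (-5/2, 0, 3/2), so the interior equations h_(i-1)·M_(i-1) + 2(h_(i-1)+h_i)·M_i + h_i·M_(i+1) = 6(Δ_i − Δ_(i-1)) read
  2·M_0 + 6·M_1 + 1·M_2 = 6(Δ_1 - Δ_0) = 15
  1·M_1 + 6·M_2 + 2·M_3 = 6(Δ_2 - Δ_1) = 9
Natural end conditions: M_0 = M_3 = 0.
Forward elimination and back-substitution give M_0 = 0, M_1 = 81/35, M_2 = 39/35, M_3 = 0.
On [0, 2], S(t) = 1 - 229/70·t + 0·t² + 27/140·t³.
With t = 3/2: S(3/2) = -521/160.

-3.2563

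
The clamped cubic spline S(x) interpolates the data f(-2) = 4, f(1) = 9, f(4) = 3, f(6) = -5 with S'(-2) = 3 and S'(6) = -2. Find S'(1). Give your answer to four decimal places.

Put M_i = S'' at the i-th knot. Here h = (3, 3, 2) and Δ = (5/3, -2, -4), so the interior equations h_(i-1)·M_(i-1) + 2(h_(i-1)+h_i)·M_i + h_i·M_(i+1) = 6(Δ_i − Δ_(i-1)) read
  3·M_0 + 12·M_1 + 3·M_2 = 6(Δ_1 - Δ_0) = -22
  3·M_1 + 10·M_2 + 2·M_3 = 6(Δ_2 - Δ_1) = -12
Clamped end conditions give two more equations: 2h_0·M_0 + h_0·M_1 = 6(Δ_0 - S'(-2)) = -8 and h_2·M_2 + 2h_2·M_3 = 6(S'(6) - Δ_2) = 12.
Forward elimination and back-substitution give M_0 = -40/57, M_1 = -24/19, M_2 = -30/19, M_3 = 72/19.
On [1, 4], S'(x) = b_1 + 2c_1·(x - 1) + 3d_1·(x - 1)² with b_1 = Δ_1 - h_1(2M_1 + M_2)/6 = 1/19, c_1 = M_1/2 = -12/19, d_1 = (M_2 - M_1)/(6h_1) = -1/57. So S'(1) = 1/19.

0.0526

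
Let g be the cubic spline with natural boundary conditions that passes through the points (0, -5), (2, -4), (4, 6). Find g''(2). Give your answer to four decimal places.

Let M_i = g''(x_i). Step sizes h_i = 2, 2; slopes of the chords Δ_i = (y_(i+1) - y_i)/h_i = 1/2, 5.
  2·M_0 + 8·M_1 + 2·M_2 = 6(Δ_1 - Δ_0) = 27
Natural end conditions: M_0 = M_2 = 0.
Hence M_0 = 0, M_1 = 27/8, M_2 = 0.

3.3750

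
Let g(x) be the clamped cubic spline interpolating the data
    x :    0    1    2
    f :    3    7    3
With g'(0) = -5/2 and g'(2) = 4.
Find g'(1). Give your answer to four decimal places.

With M_i denoting the second derivative at x_i, h_i = 1, 1, and Δ_i = (y_(i+1) − y_i)/h_i = 4, -4:
  1·M_0 + 4·M_1 + 1·M_2 = 6(Δ_1 - Δ_0) = -48
Clamped end conditions give two more equations: 2h_0·M_0 + h_0·M_1 = 6(Δ_0 - g'(0)) = 39 and h_1·M_1 + 2h_1·M_2 = 6(g'(2) - Δ_1) = 48.
Hence M_0 = 139/4, M_1 = -61/2, M_2 = 157/4.
On [1, 2], g'(x) = b_1 + 2c_1·(x - 1) + 3d_1·(x - 1)² with b_1 = Δ_1 - h_1(2M_1 + M_2)/6 = -3/8, c_1 = M_1/2 = -61/4, d_1 = (M_2 - M_1)/(6h_1) = 93/8. So g'(1) = -3/8.

-0.3750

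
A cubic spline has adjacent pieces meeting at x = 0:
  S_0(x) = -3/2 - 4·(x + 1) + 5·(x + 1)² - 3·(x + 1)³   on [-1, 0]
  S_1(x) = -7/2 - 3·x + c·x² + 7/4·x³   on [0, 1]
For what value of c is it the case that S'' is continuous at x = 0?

-4

S_0''(x) = 10 - 18·(x + 1), so S_0''(0) = -8. On the right, S_1''(0) = 2c, so c = -4.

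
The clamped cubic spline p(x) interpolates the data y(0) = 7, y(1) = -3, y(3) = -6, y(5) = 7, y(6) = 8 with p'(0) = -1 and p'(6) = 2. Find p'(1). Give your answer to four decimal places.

Write m_i for p''(x_i). With h_i = 1, 2, 2, 1 and divided differences Δ_i = -10, -3/2, 13/2, 1, the continuity of p' gives the tridiagonal system
  1·m_0 + 6·m_1 + 2·m_2 = 6(Δ_1 - Δ_0) = 51
  2·m_1 + 8·m_2 + 2·m_3 = 6(Δ_2 - Δ_1) = 48
  2·m_2 + 6·m_3 + 1·m_4 = 6(Δ_3 - Δ_2) = -33
Clamped end conditions give two more equations: 2h_0·m_0 + h_0·m_1 = 6(Δ_0 - p'(0)) = -54 and h_3·m_3 + 2h_3·m_4 = 6(p'(6) - Δ_3) = 6.
Solving: m_0 = -365/11, m_1 = 136/11, m_2 = 5, m_3 = -92/11, m_4 = 79/11.
On [1, 3], p'(x) = b_1 + 2c_1·(x - 1) + 3d_1·(x - 1)² with b_1 = Δ_1 - h_1(2m_1 + m_2)/6 = -251/22, c_1 = m_1/2 = 68/11, d_1 = (m_2 - m_1)/(6h_1) = -27/44. So p'(1) = -251/22.

-11.4091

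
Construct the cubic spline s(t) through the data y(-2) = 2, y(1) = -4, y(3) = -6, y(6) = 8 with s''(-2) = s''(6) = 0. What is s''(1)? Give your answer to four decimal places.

-0.0833

Let M_i = s''(x_i). Step sizes h_i = 3, 2, 3; slopes of the chords Δ_i = (y_(i+1) - y_i)/h_i = -2, -1, 14/3.
  3·M_0 + 10·M_1 + 2·M_2 = 6(Δ_1 - Δ_0) = 6
  2·M_1 + 10·M_2 + 3·M_3 = 6(Δ_2 - Δ_1) = 34
Natural end conditions: M_0 = M_3 = 0.
Solving: M_0 = 0, M_1 = -1/12, M_2 = 41/12, M_3 = 0.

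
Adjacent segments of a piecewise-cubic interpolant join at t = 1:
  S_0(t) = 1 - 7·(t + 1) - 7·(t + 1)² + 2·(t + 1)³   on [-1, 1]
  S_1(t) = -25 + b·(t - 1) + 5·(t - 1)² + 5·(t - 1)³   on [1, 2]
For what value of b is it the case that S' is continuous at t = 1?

-11

S_0'(t) = -7 - 14·(t + 1) + 6·(t + 1)², so S_0'(1) = -11. On the right, S_1'(1) = b, so b = -11.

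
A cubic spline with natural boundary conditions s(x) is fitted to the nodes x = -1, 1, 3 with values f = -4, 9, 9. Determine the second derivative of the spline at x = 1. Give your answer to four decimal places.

-4.8750

With M_i denoting the second derivative at x_i, h_i = 2, 2, and Δ_i = (y_(i+1) − y_i)/h_i = 13/2, 0:
  2·M_0 + 8·M_1 + 2·M_2 = 6(Δ_1 - Δ_0) = -39
Natural end conditions: M_0 = M_2 = 0.
Hence M_0 = 0, M_1 = -39/8, M_2 = 0.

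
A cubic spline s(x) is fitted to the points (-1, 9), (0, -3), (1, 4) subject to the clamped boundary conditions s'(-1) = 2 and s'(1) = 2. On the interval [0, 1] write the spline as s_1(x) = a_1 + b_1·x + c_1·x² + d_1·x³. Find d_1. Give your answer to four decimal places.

Write M_i for s''(x_i). With h_i = 1, 1 and divided differences Δ_i = -12, 7, the continuity of s' gives the tridiagonal system
  1·M_0 + 4·M_1 + 1·M_2 = 6(Δ_1 - Δ_0) = 114
Clamped end conditions give two more equations: 2h_0·M_0 + h_0·M_1 = 6(Δ_0 - s'(-1)) = -84 and h_1·M_1 + 2h_1·M_2 = 6(s'(1) - Δ_1) = -30.
Forward elimination and back-substitution give M_0 = -141/2, M_1 = 57, M_2 = -87/2.
On [0, 1], with s_1(x) = a_1 + b_1·x + c_1·x² + d_1·x³: c_1 = M_1/2 = 57/2, d_1 = (M_2 - M_1)/(6h_1) = -67/4, b_1 = Δ_1 - h_1(2M_1 + M_2)/6 = -19/4.

-16.7500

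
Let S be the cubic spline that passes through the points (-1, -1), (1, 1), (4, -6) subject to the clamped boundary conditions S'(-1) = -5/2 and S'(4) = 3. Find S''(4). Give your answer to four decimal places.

8.4333

Put m_i = S'' at the i-th knot. Here h = (2, 3) and Δ = (1, -7/3), so the interior equations h_(i-1)·m_(i-1) + 2(h_(i-1)+h_i)·m_i + h_i·m_(i+1) = 6(Δ_i − Δ_(i-1)) read
  2·m_0 + 10·m_1 + 3·m_2 = 6(Δ_1 - Δ_0) = -20
Clamped end conditions give two more equations: 2h_0·m_0 + h_0·m_1 = 6(Δ_0 - S'(-1)) = 21 and h_1·m_1 + 2h_1·m_2 = 6(S'(4) - Δ_1) = 32.
Hence m_0 = 167/20, m_1 = -31/5, m_2 = 253/30.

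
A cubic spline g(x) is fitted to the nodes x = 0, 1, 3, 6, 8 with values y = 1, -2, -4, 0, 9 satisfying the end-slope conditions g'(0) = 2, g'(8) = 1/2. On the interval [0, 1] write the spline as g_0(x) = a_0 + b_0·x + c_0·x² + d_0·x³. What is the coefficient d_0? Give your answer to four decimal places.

Put σ_i = g'' at the i-th knot. Here h = (1, 2, 3, 2) and Δ = (-3, -1, 4/3, 9/2), so the interior equations h_(i-1)·σ_(i-1) + 2(h_(i-1)+h_i)·σ_i + h_i·σ_(i+1) = 6(Δ_i − Δ_(i-1)) read
  1·σ_0 + 6·σ_1 + 2·σ_2 = 6(Δ_1 - Δ_0) = 12
  2·σ_1 + 10·σ_2 + 3·σ_3 = 6(Δ_2 - Δ_1) = 14
  3·σ_2 + 10·σ_3 + 2·σ_4 = 6(Δ_3 - Δ_2) = 19
Clamped end conditions give two more equations: 2h_0·σ_0 + h_0·σ_1 = 6(Δ_0 - g'(0)) = -30 and h_3·σ_3 + 2h_3·σ_4 = 6(g'(8) - Δ_3) = -24.
Solving the tridiagonal system: σ_0 = -686/39, σ_1 = 202/39, σ_2 = -29/39, σ_3 = 48/13, σ_4 = -102/13.
On [0, 1], with g_0(x) = a_0 + b_0·x + c_0·x² + d_0·x³: c_0 = σ_0/2 = -343/39, d_0 = (σ_1 - σ_0)/(6h_0) = 148/39, b_0 = Δ_0 - h_0(2σ_0 + σ_1)/6 = 2.

3.7949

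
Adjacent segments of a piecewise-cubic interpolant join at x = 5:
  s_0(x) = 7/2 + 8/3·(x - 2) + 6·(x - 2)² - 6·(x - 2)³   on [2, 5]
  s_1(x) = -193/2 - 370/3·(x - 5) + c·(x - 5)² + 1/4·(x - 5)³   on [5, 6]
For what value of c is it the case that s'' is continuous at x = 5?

-48

s_0''(x) = 12 - 36·(x - 2), so s_0''(5) = -96. On the right, s_1''(5) = 2c, so c = -48.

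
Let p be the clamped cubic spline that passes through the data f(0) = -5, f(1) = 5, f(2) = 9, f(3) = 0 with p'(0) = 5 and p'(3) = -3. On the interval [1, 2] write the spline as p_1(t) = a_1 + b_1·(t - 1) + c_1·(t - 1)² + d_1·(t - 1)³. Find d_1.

-3

Put m_i = p'' at the i-th knot. Here h = (1, 1, 1) and Δ = (10, 4, -9), so the interior equations h_(i-1)·m_(i-1) + 2(h_(i-1)+h_i)·m_i + h_i·m_(i+1) = 6(Δ_i − Δ_(i-1)) read
  1·m_0 + 4·m_1 + 1·m_2 = 6(Δ_1 - Δ_0) = -36
  1·m_1 + 4·m_2 + 1·m_3 = 6(Δ_2 - Δ_1) = -78
Clamped end conditions give two more equations: 2h_0·m_0 + h_0·m_1 = 6(Δ_0 - p'(0)) = 30 and h_2·m_2 + 2h_2·m_3 = 6(p'(3) - Δ_2) = 36.
Solving the tridiagonal system: m_0 = 56/3, m_1 = -22/3, m_2 = -76/3, m_3 = 92/3.
On [1, 2], with p_1(t) = a_1 + b_1·(t - 1) + c_1·(t - 1)² + d_1·(t - 1)³: c_1 = m_1/2 = -11/3, d_1 = (m_2 - m_1)/(6h_1) = -3, b_1 = Δ_1 - h_1(2m_1 + m_2)/6 = 32/3.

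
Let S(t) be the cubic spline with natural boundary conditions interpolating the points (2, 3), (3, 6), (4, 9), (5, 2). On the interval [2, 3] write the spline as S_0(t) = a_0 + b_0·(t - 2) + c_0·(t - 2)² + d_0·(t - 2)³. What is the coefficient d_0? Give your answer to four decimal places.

0.6667

Let M_i = S''(x_i). Step sizes h_i = 1, 1, 1; slopes of the chords Δ_i = (y_(i+1) - y_i)/h_i = 3, 3, -7.
  1·M_0 + 4·M_1 + 1·M_2 = 6(Δ_1 - Δ_0) = 0
  1·M_1 + 4·M_2 + 1·M_3 = 6(Δ_2 - Δ_1) = -60
Natural end conditions: M_0 = M_3 = 0.
Forward elimination and back-substitution give M_0 = 0, M_1 = 4, M_2 = -16, M_3 = 0.
On [2, 3], with S_0(t) = a_0 + b_0·(t - 2) + c_0·(t - 2)² + d_0·(t - 2)³: c_0 = M_0/2 = 0, d_0 = (M_1 - M_0)/(6h_0) = 2/3, b_0 = Δ_0 - h_0(2M_0 + M_1)/6 = 7/3.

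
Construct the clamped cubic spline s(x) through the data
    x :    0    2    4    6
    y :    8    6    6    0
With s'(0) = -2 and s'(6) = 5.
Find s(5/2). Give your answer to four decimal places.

6.5313

With M_i denoting the second derivative at x_i, h_i = 2, 2, 2, and Δ_i = (y_(i+1) − y_i)/h_i = -1, 0, -3:
  2·M_0 + 8·M_1 + 2·M_2 = 6(Δ_1 - Δ_0) = 6
  2·M_1 + 8·M_2 + 2·M_3 = 6(Δ_2 - Δ_1) = -18
Clamped end conditions give two more equations: 2h_0·M_0 + h_0·M_1 = 6(Δ_0 - s'(0)) = 6 and h_2·M_2 + 2h_2·M_3 = 6(s'(6) - Δ_2) = 48.
Solving: M_0 = 1/3, M_1 = 7/3, M_2 = -20/3, M_3 = 46/3.
On [2, 4], s(x) = 6 + 2/3·(x - 2) + 7/6·(x - 2)² - 3/4·(x - 2)³.
With (x - 2) = 1/2: s(5/2) = 209/32.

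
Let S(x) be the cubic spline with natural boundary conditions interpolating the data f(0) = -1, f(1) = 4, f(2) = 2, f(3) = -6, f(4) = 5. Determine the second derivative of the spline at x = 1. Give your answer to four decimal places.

-6.6429

Let M_i = S''(x_i). Step sizes h_i = 1, 1, 1, 1; slopes of the chords Δ_i = (y_(i+1) - y_i)/h_i = 5, -2, -8, 11.
  1·M_0 + 4·M_1 + 1·M_2 = 6(Δ_1 - Δ_0) = -42
  1·M_1 + 4·M_2 + 1·M_3 = 6(Δ_2 - Δ_1) = -36
  1·M_2 + 4·M_3 + 1·M_4 = 6(Δ_3 - Δ_2) = 114
Natural end conditions: M_0 = M_4 = 0.
Forward elimination and back-substitution give M_0 = 0, M_1 = -93/14, M_2 = -108/7, M_3 = 453/14, M_4 = 0.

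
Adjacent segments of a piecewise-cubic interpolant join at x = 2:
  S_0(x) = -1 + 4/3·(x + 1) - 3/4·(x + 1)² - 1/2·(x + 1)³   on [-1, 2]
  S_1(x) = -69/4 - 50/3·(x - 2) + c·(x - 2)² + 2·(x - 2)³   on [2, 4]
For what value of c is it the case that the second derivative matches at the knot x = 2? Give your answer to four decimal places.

-5.2500

S_0''(x) = -3/2 - 3·(x + 1), so S_0''(2) = -21/2. On the right, S_1''(2) = 2c, so c = -21/4.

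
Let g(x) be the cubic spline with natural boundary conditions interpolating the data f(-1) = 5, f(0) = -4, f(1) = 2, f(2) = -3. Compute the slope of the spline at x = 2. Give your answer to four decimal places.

Put M_i = g'' at the i-th knot. Here h = (1, 1, 1) and Δ = (-9, 6, -5), so the interior equations h_(i-1)·M_(i-1) + 2(h_(i-1)+h_i)·M_i + h_i·M_(i+1) = 6(Δ_i − Δ_(i-1)) read
  1·M_0 + 4·M_1 + 1·M_2 = 6(Δ_1 - Δ_0) = 90
  1·M_1 + 4·M_2 + 1·M_3 = 6(Δ_2 - Δ_1) = -66
Natural end conditions: M_0 = M_3 = 0.
Solving the tridiagonal system: M_0 = 0, M_1 = 142/5, M_2 = -118/5, M_3 = 0.
On [1, 2], g'(x) = b_2 + 2c_2·(x - 1) + 3d_2·(x - 1)² with b_2 = Δ_2 - h_2(2M_2 + M_3)/6 = 43/15, c_2 = M_2/2 = -59/5, d_2 = (M_3 - M_2)/(6h_2) = 59/15. So g'(2) = -134/15.

-8.9333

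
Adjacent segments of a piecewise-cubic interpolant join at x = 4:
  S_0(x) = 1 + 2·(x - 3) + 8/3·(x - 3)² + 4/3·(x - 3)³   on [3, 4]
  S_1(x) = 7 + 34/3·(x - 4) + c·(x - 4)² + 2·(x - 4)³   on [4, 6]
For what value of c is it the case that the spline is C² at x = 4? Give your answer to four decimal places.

S_0''(x) = 16/3 + 8·(x - 3), so S_0''(4) = 40/3. On the right, S_1''(4) = 2c, so c = 20/3.

6.6667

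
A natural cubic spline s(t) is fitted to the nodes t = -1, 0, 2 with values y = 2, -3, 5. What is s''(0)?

Let M_i = s''(x_i). Step sizes h_i = 1, 2; slopes of the chords Δ_i = (y_(i+1) - y_i)/h_i = -5, 4.
  1·M_0 + 6·M_1 + 2·M_2 = 6(Δ_1 - Δ_0) = 54
Natural end conditions: M_0 = M_2 = 0.
Hence M_0 = 0, M_1 = 9, M_2 = 0.

9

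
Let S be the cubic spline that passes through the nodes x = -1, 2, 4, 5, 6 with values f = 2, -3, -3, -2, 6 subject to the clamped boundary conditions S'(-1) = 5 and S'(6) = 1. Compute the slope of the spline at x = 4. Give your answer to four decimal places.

Put M_i = S'' at the i-th knot. Here h = (3, 2, 1, 1) and Δ = (-5/3, 0, 1, 8), so the interior equations h_(i-1)·M_(i-1) + 2(h_(i-1)+h_i)·M_i + h_i·M_(i+1) = 6(Δ_i − Δ_(i-1)) read
  3·M_0 + 10·M_1 + 2·M_2 = 6(Δ_1 - Δ_0) = 10
  2·M_1 + 6·M_2 + 1·M_3 = 6(Δ_2 - Δ_1) = 6
  1·M_2 + 4·M_3 + 1·M_4 = 6(Δ_3 - Δ_2) = 42
Clamped end conditions give two more equations: 2h_0·M_0 + h_0·M_1 = 6(Δ_0 - S'(-1)) = -40 and h_3·M_3 + 2h_3·M_4 = 6(S'(6) - Δ_3) = -42.
Forward elimination and back-substitution give M_0 = -691/78, M_1 = 57/13, M_2 = -189/52, M_3 = 495/26, M_4 = -1587/52.
On [4, 5], S'(x) = b_2 + 2c_2·(x - 4) + 3d_2·(x - 4)² with b_2 = Δ_2 - h_2(2M_2 + M_3)/6 = -25/26, c_2 = M_2/2 = -189/104, d_2 = (M_3 - M_2)/(6h_2) = 393/104. So S'(4) = -25/26.

-0.9615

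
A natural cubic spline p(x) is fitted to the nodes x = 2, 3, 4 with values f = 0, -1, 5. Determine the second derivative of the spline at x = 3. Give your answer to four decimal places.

Let M_i = p''(x_i). Step sizes h_i = 1, 1; slopes of the chords Δ_i = (y_(i+1) - y_i)/h_i = -1, 6.
  1·M_0 + 4·M_1 + 1·M_2 = 6(Δ_1 - Δ_0) = 42
Natural end conditions: M_0 = M_2 = 0.
Forward elimination and back-substitution give M_0 = 0, M_1 = 21/2, M_2 = 0.

10.5000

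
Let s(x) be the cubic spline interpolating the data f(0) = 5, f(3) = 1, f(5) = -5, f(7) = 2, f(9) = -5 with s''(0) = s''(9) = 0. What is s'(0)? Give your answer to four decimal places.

-0.1080

Put σ_i = s'' at the i-th knot. Here h = (3, 2, 2, 2) and Δ = (-4/3, -3, 7/2, -7/2), so the interior equations h_(i-1)·σ_(i-1) + 2(h_(i-1)+h_i)·σ_i + h_i·σ_(i+1) = 6(Δ_i − Δ_(i-1)) read
  3·σ_0 + 10·σ_1 + 2·σ_2 = 6(Δ_1 - Δ_0) = -10
  2·σ_1 + 8·σ_2 + 2·σ_3 = 6(Δ_2 - Δ_1) = 39
  2·σ_2 + 8·σ_3 + 2·σ_4 = 6(Δ_3 - Δ_2) = -42
Natural end conditions: σ_0 = σ_4 = 0.
Solving: σ_0 = 0, σ_1 = -174/71, σ_2 = 515/71, σ_3 = -1003/142, σ_4 = 0.
On [0, 3], s'(x) = b_0 + 2c_0·x + 3d_0·x² with b_0 = Δ_0 - h_0(2σ_0 + σ_1)/6 = -23/213, c_0 = σ_0/2 = 0, d_0 = (σ_1 - σ_0)/(6h_0) = -29/213. So s'(0) = -23/213.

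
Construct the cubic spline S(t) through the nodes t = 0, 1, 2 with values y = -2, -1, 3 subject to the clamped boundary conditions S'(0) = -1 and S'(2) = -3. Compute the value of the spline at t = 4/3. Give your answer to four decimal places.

0.9630

With M_i denoting the second derivative at x_i, h_i = 1, 1, and Δ_i = (y_(i+1) − y_i)/h_i = 1, 4:
  1·M_0 + 4·M_1 + 1·M_2 = 6(Δ_1 - Δ_0) = 18
Clamped end conditions give two more equations: 2h_0·M_0 + h_0·M_1 = 6(Δ_0 - S'(0)) = 12 and h_1·M_1 + 2h_1·M_2 = 6(S'(2) - Δ_1) = -42.
Forward elimination and back-substitution give M_0 = 1/2, M_1 = 11, M_2 = -53/2.
On [1, 2], S(t) = -1 + 19/4·(t - 1) + 11/2·(t - 1)² - 25/4·(t - 1)³.
With (t - 1) = 1/3: S(4/3) = 26/27.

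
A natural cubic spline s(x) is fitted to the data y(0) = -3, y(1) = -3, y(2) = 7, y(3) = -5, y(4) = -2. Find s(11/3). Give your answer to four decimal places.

With M_i denoting the second derivative at x_i, h_i = 1, 1, 1, 1, and Δ_i = (y_(i+1) − y_i)/h_i = 0, 10, -12, 3:
  1·M_0 + 4·M_1 + 1·M_2 = 6(Δ_1 - Δ_0) = 60
  1·M_1 + 4·M_2 + 1·M_3 = 6(Δ_2 - Δ_1) = -132
  1·M_2 + 4·M_3 + 1·M_4 = 6(Δ_3 - Δ_2) = 90
Natural end conditions: M_0 = M_4 = 0.
Hence M_0 = 0, M_1 = 759/28, M_2 = -339/7, M_3 = 969/28, M_4 = 0.
On [3, 4], s(x) = -5 - 239/28·(x - 3) + 969/56·(x - 3)² - 323/56·(x - 3)³.
With (x - 3) = 2/3: s(11/3) = -890/189.

-4.7090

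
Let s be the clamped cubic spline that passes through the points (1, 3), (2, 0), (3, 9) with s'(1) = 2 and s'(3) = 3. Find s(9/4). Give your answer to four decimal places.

Let σ_i = s''(x_i). Step sizes h_i = 1, 1; slopes of the chords Δ_i = (y_(i+1) - y_i)/h_i = -3, 9.
  1·σ_0 + 4·σ_1 + 1·σ_2 = 6(Δ_1 - Δ_0) = 72
Clamped end conditions give two more equations: 2h_0·σ_0 + h_0·σ_1 = 6(Δ_0 - s'(1)) = -30 and h_1·σ_1 + 2h_1·σ_2 = 6(s'(3) - Δ_1) = -36.
Forward elimination and back-substitution give σ_0 = -65/2, σ_1 = 35, σ_2 = -71/2.
On [2, 3], s(t) = 0 + 13/4·(t - 2) + 35/2·(t - 2)² - 47/4·(t - 2)³.
With (t - 2) = 1/4: s(9/4) = 441/256.

1.7227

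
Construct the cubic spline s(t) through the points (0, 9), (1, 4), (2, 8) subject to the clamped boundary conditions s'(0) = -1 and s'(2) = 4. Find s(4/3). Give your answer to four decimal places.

4.5185

Put σ_i = s'' at the i-th knot. Here h = (1, 1) and Δ = (-5, 4), so the interior equations h_(i-1)·σ_(i-1) + 2(h_(i-1)+h_i)·σ_i + h_i·σ_(i+1) = 6(Δ_i − Δ_(i-1)) read
  1·σ_0 + 4·σ_1 + 1·σ_2 = 6(Δ_1 - Δ_0) = 54
Clamped end conditions give two more equations: 2h_0·σ_0 + h_0·σ_1 = 6(Δ_0 - s'(0)) = -24 and h_1·σ_1 + 2h_1·σ_2 = 6(s'(2) - Δ_1) = 0.
Forward elimination and back-substitution give σ_0 = -23, σ_1 = 22, σ_2 = -11.
On [1, 2], s(t) = 4 - 3/2·(t - 1) + 11·(t - 1)² - 11/2·(t - 1)³.
With (t - 1) = 1/3: s(4/3) = 122/27.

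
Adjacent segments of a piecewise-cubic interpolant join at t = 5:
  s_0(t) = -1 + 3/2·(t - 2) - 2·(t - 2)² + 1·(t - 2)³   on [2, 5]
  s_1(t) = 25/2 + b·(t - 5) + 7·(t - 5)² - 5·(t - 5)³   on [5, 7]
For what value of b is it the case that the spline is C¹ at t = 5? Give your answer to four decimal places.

s_0'(t) = 3/2 - 4·(t - 2) + 3·(t - 2)², so s_0'(5) = 33/2. On the right, s_1'(5) = b, so b = 33/2.

16.5000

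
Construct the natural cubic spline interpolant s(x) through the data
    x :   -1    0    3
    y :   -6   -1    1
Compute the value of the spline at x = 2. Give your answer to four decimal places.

1.7778

Put M_i = s'' at the i-th knot. Here h = (1, 3) and Δ = (5, 2/3), so the interior equations h_(i-1)·M_(i-1) + 2(h_(i-1)+h_i)·M_i + h_i·M_(i+1) = 6(Δ_i − Δ_(i-1)) read
  1·M_0 + 8·M_1 + 3·M_2 = 6(Δ_1 - Δ_0) = -26
Natural end conditions: M_0 = M_2 = 0.
Forward elimination and back-substitution give M_0 = 0, M_1 = -13/4, M_2 = 0.
On [0, 3], s(x) = -1 + 47/12·x - 13/8·x² + 13/72·x³.
With x = 2: s(2) = 16/9.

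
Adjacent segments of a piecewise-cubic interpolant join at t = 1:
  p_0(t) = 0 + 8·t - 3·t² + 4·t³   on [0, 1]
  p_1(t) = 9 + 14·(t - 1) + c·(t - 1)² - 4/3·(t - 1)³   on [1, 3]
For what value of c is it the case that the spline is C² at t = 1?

p_0''(t) = -6 + 24·t, so p_0''(1) = 18. On the right, p_1''(1) = 2c, so c = 9.

9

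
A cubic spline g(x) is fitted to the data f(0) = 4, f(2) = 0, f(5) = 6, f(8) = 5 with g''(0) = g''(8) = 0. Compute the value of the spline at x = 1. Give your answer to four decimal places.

1.2568

Let m_i = g''(x_i). Step sizes h_i = 2, 3, 3; slopes of the chords Δ_i = (y_(i+1) - y_i)/h_i = -2, 2, -1/3.
  2·m_0 + 10·m_1 + 3·m_2 = 6(Δ_1 - Δ_0) = 24
  3·m_1 + 12·m_2 + 3·m_3 = 6(Δ_2 - Δ_1) = -14
Natural end conditions: m_0 = m_3 = 0.
Forward elimination and back-substitution give m_0 = 0, m_1 = 110/37, m_2 = -212/111, m_3 = 0.
On [0, 2], g(x) = 4 - 332/111·x + 0·x² + 55/222·x³.
With x = 1: g(1) = 93/74.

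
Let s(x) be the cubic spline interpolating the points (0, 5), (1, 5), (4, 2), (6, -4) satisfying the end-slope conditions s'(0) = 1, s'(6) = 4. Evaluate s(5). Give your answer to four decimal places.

Let σ_i = s''(x_i). Step sizes h_i = 1, 3, 2; slopes of the chords Δ_i = (y_(i+1) - y_i)/h_i = 0, -1, -3.
  1·σ_0 + 8·σ_1 + 3·σ_2 = 6(Δ_1 - Δ_0) = -6
  3·σ_1 + 10·σ_2 + 2·σ_3 = 6(Δ_2 - Δ_1) = -12
Clamped end conditions give two more equations: 2h_0·σ_0 + h_0·σ_1 = 6(Δ_0 - s'(0)) = -6 and h_2·σ_2 + 2h_2·σ_3 = 6(s'(6) - Δ_2) = 42.
Solving: σ_0 = -47/13, σ_1 = 16/13, σ_2 = -53/13, σ_3 = 163/13.
On [4, 6], s(x) = 2 - 58/13·(x - 4) - 53/26·(x - 4)² + 18/13·(x - 4)³.
With (x - 4) = 1: s(5) = -81/26.

-3.1154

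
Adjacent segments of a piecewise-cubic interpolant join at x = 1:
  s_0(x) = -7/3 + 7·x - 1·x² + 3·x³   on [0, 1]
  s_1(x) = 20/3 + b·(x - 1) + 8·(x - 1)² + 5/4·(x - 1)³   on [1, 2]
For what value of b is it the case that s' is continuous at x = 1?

s_0'(x) = 7 - 2·x + 9·x², so s_0'(1) = 14. On the right, s_1'(1) = b, so b = 14.

14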